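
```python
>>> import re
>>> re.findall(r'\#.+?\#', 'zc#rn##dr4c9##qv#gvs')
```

The `?` after the quantifier makes it lazy — it takes as little as possible before letting the rest of the pattern try.
Walking the string: at [2:6] → '#rn#'; at [6:13] → '#dr4c9#'; at [13:17] → '#qv#'.
No capturing groups, so `findall` returns the 3 full match strings.

['#rn#', '#dr4c9#', '#qv#']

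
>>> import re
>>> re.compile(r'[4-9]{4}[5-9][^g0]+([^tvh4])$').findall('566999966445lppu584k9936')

['6']

The pattern matches exactly 4 of a character in [4-9], then a character in [5-9], then one or more of any character except [g0]; then any character except [tvh4] (captured); then anchored at the end.
Walking the string: at [0:24] match '566999966445lppu584k9936', group 1 = '6'.
One capturing group, so `findall` returns just the captured substring from the one match — 1 in all.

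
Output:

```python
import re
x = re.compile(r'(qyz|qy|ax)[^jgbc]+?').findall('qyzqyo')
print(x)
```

['qyz']

The regex engine tests alternatives in the order written; an earlier branch that matches wins even if a later one would match more.
With a single group, `findall` returns only what that group captured — 1 item.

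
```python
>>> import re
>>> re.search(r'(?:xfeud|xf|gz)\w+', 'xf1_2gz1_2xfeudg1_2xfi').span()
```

(0, 22)

The match spans [0:22] → 'xf1_2gz1_2xfeudg1_2xfi'.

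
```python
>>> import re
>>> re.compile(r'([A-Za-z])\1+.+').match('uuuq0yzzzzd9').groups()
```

('u',)

After group 1 captures some text, `\1` only succeeds where that same text appears again.
With `match`, the pattern is implicitly anchored at the beginning.
The match spans [0:12] → 'uuuq0yzzzzd9'.
Captured: group 1 = 'u'.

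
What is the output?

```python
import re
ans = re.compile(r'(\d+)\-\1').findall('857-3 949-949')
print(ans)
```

['949']

`\1` has to match the exact text group 1 already captured.
Matches: at [6:13] match '949-949', group 1 = '949'.
One capturing group, so `findall` returns just the captured substring from the one match — 1 in all.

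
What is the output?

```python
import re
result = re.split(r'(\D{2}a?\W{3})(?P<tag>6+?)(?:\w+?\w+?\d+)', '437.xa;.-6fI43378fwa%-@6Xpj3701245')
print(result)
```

`re.split` interleaves the captured-group text with the surrounding fragments.

['437', '.xa;.-', '6', '', 'fwa%-@', '6', '']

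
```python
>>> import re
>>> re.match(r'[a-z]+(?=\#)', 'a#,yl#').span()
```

(0, 1)

With `match`, the pattern is implicitly anchored at the beginning.
The match spans [0:1] → 'a'.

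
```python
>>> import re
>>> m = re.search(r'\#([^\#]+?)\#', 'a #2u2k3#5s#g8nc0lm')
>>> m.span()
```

(2, 9)

The match spans [2:9] → '#2u2k3#'.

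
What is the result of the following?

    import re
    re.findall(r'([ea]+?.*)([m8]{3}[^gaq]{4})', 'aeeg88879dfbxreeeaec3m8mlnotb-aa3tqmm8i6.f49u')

This matches one or more of one of [ea] (lazy), then zero or more of any character (captured); then exactly 3 of one of [m8], then exactly 4 of any character except [gaq] (captured).
Scanning left to right: at [0:42] match 'aeeg88879dfbxreeeaec3m8mlnotb-aa3tqmm8i6.f', groups = ('aeeg88879dfbxreeeaec3m8mlnotb-aa3tq', 'mm8i6.f').
`findall` packs the 2 group values into a tuple for every match.

[('aeeg88879dfbxreeeaec3m8mlnotb-aa3tq', 'mm8i6.f')]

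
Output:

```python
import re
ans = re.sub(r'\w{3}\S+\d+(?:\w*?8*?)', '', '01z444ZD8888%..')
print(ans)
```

%..

Every occurrence is swapped for ''.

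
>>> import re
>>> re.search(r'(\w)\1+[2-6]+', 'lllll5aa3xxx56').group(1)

'l'

The match spans [0:6] → 'lllll5'.
Captured: group 1 = 'l'.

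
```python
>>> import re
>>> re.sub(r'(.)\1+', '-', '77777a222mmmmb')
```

'-a--b'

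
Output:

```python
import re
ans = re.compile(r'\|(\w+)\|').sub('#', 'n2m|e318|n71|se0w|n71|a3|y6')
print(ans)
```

n2m#n71#n71#y6

Matches: at [3:9] → '|e318|'; at [12:18] → '|se0w|'; at [21:25] → '|a3|'.
`sub` substitutes '#' at each match site.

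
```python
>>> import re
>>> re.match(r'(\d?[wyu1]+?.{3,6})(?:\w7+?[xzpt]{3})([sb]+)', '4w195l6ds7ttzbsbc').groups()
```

('4w195l6d', 'bsb')

Pattern: optionally a digit, then one or more of one of [wyu1] (lazy), then 3 to 6 of any character (captured); then a word character, then one or more of the literal '7' (lazy), then exactly 3 of one of [xzpt] (non-capturing group); then one or more of one of [sb] (captured).
With `match`, the pattern is implicitly anchored at the beginning.
The match spans [0:16] → '4w195l6ds7ttzbsb'.
Captured: group 1 = '4w195l6d', group 2 = 'bsb'.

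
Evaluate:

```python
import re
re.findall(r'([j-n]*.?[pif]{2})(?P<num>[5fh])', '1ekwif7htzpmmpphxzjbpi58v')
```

[('mmpp', 'h'), ('jbpi', '5')]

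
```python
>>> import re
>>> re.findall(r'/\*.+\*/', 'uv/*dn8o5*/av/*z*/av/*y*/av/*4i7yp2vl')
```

['/*dn8o5*/av/*z*/av/*y*/']

No capturing groups, so `findall` returns the 1 full match string.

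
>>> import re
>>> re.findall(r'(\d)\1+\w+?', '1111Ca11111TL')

['1', '1']

`\1` has to match the exact text group 1 already captured.
Because there's exactly one group, `findall` drops the full match and keeps group 1 from each hit.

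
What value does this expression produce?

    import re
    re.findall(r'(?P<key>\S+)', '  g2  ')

Because there's exactly one group, `findall` drops the full match and keeps group 1 from the one hit.

['g2']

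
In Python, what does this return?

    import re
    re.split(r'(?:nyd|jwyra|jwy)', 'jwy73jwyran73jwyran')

Alternation tries branches left to right and keeps the first one that lets the overall match succeed at that position.
Matches to split on: at [0:3] → 'jwy'; at [5:10] → 'jwyra'; at [13:18] → 'jwyra'.
The string is cut at each match, leaving 4 pieces.

['', '73', 'n73', 'n']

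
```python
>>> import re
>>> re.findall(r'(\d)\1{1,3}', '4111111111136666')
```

`\1` is not a pattern — it's the concrete string captured by group 1, re-applied verbatim.
Walking the string: at [1:5] match '1111', group 1 = '1'; at [5:9] match '1111', group 1 = '1'; at [9:11] match '11', group 1 = '1'; at [12:16] match '6666', group 1 = '6'.
Because there's exactly one group, `findall` drops the full match and keeps group 1 from each hit.

['1', '1', '1', '6']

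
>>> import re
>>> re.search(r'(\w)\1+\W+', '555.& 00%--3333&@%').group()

After group 1 captures some text, `\1` only succeeds where that same text appears again.
The match spans [0:6] → '555.& '.

'555.& '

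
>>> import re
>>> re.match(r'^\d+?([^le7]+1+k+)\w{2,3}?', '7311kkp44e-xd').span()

(0, 8)

`re.match` only tries the pattern at the start of the string.
The match spans [0:8] → '7311kkp4'.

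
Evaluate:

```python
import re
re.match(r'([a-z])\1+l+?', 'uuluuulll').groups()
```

('u',)

The backreference `\1` re-matches whatever the first group consumed, character for character.
With `match`, the pattern is implicitly anchored at the beginning.
The match spans [0:3] → 'uul'.
Captured: group 1 = 'u'.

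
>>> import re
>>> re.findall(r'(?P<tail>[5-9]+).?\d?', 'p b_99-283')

This matches one or more of a character in [5-9] (captured as 'tail'); then optionally any character, then optionally a digit.
With a single group, `findall` returns only what that group captured — 2 items.

['99', '8']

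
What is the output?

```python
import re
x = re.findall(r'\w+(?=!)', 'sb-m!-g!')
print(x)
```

['m', 'g']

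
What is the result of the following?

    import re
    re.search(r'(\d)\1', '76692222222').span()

After group 1 captures some text, `\1` only succeeds where that same text appears again.
Unlike `match`, `search` isn't anchored — it looks for the pattern anywhere in the string.
The match spans [1:3] → '66'.
Captured: group 1 = '6'.

(1, 3)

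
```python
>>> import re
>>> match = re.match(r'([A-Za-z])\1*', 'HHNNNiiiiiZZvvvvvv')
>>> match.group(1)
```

'H'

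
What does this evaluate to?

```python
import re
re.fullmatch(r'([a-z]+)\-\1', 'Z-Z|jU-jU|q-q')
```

None

`re.fullmatch` requires the pattern to consume the entire string.
Here the string isn't matched end-to-end, so the call returns None.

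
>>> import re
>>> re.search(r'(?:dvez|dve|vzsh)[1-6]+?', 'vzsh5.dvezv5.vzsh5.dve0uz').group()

'vzsh5'

`re.search` tries every starting position until one works.
The match spans [0:5] → 'vzsh5'.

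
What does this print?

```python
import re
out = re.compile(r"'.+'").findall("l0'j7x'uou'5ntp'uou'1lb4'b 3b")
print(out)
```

No capturing groups, so `findall` returns the 1 full match string.

["'j7x'uou'5ntp'uou'1lb4'"]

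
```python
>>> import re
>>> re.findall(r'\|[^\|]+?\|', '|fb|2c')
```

['|fb|']

No capturing groups, so `findall` returns the 1 full match string.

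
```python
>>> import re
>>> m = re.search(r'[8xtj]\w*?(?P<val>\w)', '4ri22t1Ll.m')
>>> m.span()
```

(5, 7)

This matches one of [8xtj], then zero or more of a word character (lazy); then a word character (captured as 'val').
`re.search` tries every starting position until one works.
The match spans [5:7] → 't1'.
Captured: group 1 = '1'.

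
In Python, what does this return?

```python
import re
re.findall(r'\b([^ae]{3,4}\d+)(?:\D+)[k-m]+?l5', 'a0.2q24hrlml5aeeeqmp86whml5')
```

['.2q24']

Pattern: a word boundary (`\b`, zero-width); then 3 to 4 of any character except [ae], then one or more of a digit (captured); then one or more of a non-digit (non-capturing group); then one or more of a character in [k-m] (lazy), then the literal 'l5'.
With a single group, `findall` returns only what that group captured — 1 item.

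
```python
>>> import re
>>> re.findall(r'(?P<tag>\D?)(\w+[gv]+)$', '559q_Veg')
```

With 2 capturing groups, `findall` returns a 2-tuple per match.

[('', '559q_Veg')]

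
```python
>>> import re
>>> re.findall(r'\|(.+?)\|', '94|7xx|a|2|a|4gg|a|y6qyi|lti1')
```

['7xx', '2', '4gg', 'y6qyi']

A `+?`/`*?`/`{m,n}?` starts at its minimum and grows only as far as needed for what follows to match.
`findall` collects group 1 from each match (4 total).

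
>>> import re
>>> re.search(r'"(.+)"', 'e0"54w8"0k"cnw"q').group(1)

'54w8"0k"cnw'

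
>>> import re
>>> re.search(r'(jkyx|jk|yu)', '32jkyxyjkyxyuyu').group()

'jkyx'

The regex engine tests alternatives in the order written; an earlier branch that matches wins even if a later one would match more.
`re.search` scans for the first position where the pattern succeeds.
The match spans [2:6] → 'jkyx'.
Captured: group 1 = 'jkyx'.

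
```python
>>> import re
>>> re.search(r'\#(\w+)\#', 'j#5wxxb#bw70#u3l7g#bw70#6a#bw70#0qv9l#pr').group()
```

'#5wxxb#'

Unlike `match`, `search` isn't anchored — it looks for the pattern anywhere in the string.
The match spans [1:8] → '#5wxxb#'.
Captured: group 1 = '5wxxb'.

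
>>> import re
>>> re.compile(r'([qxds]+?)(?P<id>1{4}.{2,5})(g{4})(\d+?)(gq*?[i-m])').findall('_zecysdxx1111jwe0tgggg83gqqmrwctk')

The pattern matches one or more of one of [qxds] (lazy) (captured); then exactly 4 of a literal '1', then 2 to 5 of any character (captured as 'id'); then exactly 4 of a literal 'g' (captured); then one or more of a digit (lazy) (captured); then a literal 'g', then zero or more of the literal 'q' (lazy), then a character in [i-m] (captured).
Matches: at [5:28] match 'sdxx1111jwe0tgggg83gqqm', groups = ('sdxx', '1111jwe0t', 'gggg', '83', 'gqqm').
Multiple groups make `findall` return tuples — one 5-tuple for the one match.

[('sdxx', '1111jwe0t', 'gggg', '83', 'gqqm')]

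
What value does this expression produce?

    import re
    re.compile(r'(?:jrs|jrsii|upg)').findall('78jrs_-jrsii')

['jrs', 'jrs']

Alternation tries branches left to right and keeps the first one that lets the overall match succeed at that position.
Scanning left to right: at [2:5] → 'jrs'; at [7:10] → 'jrs'.
Since nothing is captured, `findall` lists the 2 matched substrings directly.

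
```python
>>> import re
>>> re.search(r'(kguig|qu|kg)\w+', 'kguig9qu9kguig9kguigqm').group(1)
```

'kguig'

Alternation isn't longest-match — the leftmost alternative that fits at this position is chosen.
`re.search` tries every starting position until one works.
The match spans [0:22] → 'kguig9qu9kguig9kguigqm'.
Captured: group 1 = 'kguig'.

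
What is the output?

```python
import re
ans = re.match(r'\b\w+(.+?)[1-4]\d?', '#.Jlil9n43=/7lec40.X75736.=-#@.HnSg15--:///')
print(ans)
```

The pattern matches a word boundary (`\b`, zero-width); then one or more of a word character; then one or more of any character (lazy) (captured); then a character in [1-4]; then optionally a digit.
With `match`, the pattern is implicitly anchored at the beginning.
Here the pattern fails at index 0, so the call returns None.

None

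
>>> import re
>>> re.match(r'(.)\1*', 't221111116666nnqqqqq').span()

With `match`, the pattern is implicitly anchored at the beginning.
The match spans [0:1] → 't'.

(0, 1)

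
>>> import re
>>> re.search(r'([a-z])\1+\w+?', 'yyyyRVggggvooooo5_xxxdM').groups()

The match spans [0:5] → 'yyyyR'.
Captured: group 1 = 'y'.

('y',)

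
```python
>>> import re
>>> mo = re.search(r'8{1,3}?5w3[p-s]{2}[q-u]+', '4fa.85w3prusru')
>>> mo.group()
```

Pattern: 1 to 3 of a literal '8' (lazy), then the literal '5w3'; then exactly 2 of a character in [p-s], then one or more of a character in [q-u].
`re.search` tries every starting position until one works.
The match spans [4:14] → '85w3prusru'.

'85w3prusru'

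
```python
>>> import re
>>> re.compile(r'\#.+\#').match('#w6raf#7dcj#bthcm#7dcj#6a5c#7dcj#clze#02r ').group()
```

'#w6raf#7dcj#bthcm#7dcj#6a5c#7dcj#clze#'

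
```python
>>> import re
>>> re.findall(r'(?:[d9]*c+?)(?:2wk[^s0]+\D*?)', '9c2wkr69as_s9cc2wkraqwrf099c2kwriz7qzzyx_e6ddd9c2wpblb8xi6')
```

Pattern: zero or more of one of [d9], then one or more of a literal 'c' (lazy) (non-capturing group); then the literal '2wk', then one or more of any character except [s0], then zero or more of a non-digit (lazy) (non-capturing group).
Walking the string: at [0:9] → '9c2wkr69a'; at [12:24] → '9cc2wkraqwrf'.
With no groups in the pattern, `findall` gives back each whole match — 2 here.

['9c2wkr69a', '9cc2wkraqwrf']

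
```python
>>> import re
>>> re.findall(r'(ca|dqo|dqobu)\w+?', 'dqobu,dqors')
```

['dqo', 'dqo']

Because there's exactly one group, `findall` drops the full match and keeps group 1 from each hit.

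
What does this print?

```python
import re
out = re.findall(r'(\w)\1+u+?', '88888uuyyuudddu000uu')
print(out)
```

A backreference is literal: `\1` must see the identical characters the first group matched.
Scanning left to right: at [0:6] match '88888u', group 1 = '8'; at [7:10] match 'yyu', group 1 = 'y'; at [11:15] match 'dddu', group 1 = 'd'; at [15:19] match '000u', group 1 = '0'.
`findall` collects group 1 from each match (4 total).

['8', 'y', 'd', '0']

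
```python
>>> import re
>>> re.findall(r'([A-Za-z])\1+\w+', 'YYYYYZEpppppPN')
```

['Y']

`\1` is not a pattern — it's the concrete string captured by group 1, re-applied verbatim.
Scanning left to right: at [0:14] match 'YYYYYZEpppppPN', group 1 = 'Y'.
`findall` collects group 1 from the one match (1 total).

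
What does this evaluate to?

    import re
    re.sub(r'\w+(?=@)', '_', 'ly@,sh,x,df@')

'_@,sh,x,_@'

Because the assertion is zero-width, the text it checks is not consumed and won't appear in the result.
Matches: at [0:2] → 'ly'; at [9:11] → 'df'.
`sub` substitutes '_' at each match site.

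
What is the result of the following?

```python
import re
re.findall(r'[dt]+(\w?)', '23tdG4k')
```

Pattern: one or more of one of [dt]; then optionally a word character (captured).
Walking the string: at [2:5] match 'tdG', group 1 = 'G'.
With a single group, `findall` returns only what that group captured — 1 item.

['G']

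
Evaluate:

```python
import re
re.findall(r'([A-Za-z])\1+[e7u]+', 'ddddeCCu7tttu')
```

['d', 'C', 't']

After group 1 captures some text, `\1` only succeeds where that same text appears again.
With a single group, `findall` returns only what that group captured — 3 items.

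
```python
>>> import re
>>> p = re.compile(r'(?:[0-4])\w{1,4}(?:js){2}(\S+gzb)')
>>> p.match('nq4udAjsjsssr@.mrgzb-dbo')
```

None

Pattern: a character in [0-4] (non-capturing group); then 1 to 4 of a word character, then the literal 'js' repeated 2 times; then one or more of a non-whitespace character, then the literal 'gzb' (captured).
With `match`, the pattern is implicitly anchored at the beginning.
Here the string doesn't start with a match, so the call returns None.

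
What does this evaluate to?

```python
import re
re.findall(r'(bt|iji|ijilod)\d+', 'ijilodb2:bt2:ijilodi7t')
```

['bt']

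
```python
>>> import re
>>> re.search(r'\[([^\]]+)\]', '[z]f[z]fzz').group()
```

The match spans [0:3] → '[z]'.

'[z]'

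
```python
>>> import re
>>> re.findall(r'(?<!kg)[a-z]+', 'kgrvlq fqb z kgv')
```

['kgrvlq', 'fqb', 'z', 'kgv']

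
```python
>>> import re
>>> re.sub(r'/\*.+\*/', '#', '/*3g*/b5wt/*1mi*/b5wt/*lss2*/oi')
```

'#oi'

Every occurrence is swapped for '#'.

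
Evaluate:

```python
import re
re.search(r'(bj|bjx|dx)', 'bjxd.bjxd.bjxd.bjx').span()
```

(0, 2)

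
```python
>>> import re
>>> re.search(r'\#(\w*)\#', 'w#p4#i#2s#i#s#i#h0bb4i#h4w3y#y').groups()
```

('p4',)

`search` walks the string left to right and returns the first match it finds.
The match spans [1:5] → '#p4#'.
Captured: group 1 = 'p4'.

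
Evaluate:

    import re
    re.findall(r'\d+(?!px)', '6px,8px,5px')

`(?!…)`/`(?<!…)` only lets a position through if the neighbouring text does NOT match; no characters are consumed.
No capturing groups, so `findall` returns the 0 full match strings.
Nothing in the string satisfies the pattern, so the list is empty.

[]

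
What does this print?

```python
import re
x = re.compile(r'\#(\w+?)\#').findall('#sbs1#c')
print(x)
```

Walking the string: at [0:6] match '#sbs1#', group 1 = 'sbs1'.
`findall` collects group 1 from the one match (1 total).

['sbs1']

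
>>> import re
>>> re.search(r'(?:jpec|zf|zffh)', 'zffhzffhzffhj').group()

Alternation isn't longest-match — the leftmost alternative that fits at this position is chosen.
The match spans [0:2] → 'zf'.

'zf'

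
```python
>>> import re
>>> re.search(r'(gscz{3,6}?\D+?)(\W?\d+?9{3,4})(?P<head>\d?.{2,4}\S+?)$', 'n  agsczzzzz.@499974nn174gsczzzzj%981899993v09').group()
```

This matches the literal 'gsc', then 3 to 6 of the literal 'z' (lazy), then one or more of a non-digit (lazy) (captured); then optionally a non-word character, then one or more of a digit (lazy), then 3 to 4 of a literal '9' (captured); then optionally a digit, then 2 to 4 of any character, then one or more of a non-whitespace character (lazy) (captured as 'head'); then anchored at the end.
The match spans [4:46] → 'gsczzzzz.@499974nn174gsczzzzj%981899993v09'.

'gsczzzzz.@499974nn174gsczzzzj%981899993v09'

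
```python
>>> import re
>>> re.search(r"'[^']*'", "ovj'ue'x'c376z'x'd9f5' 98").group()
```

`re.search` tries every starting position until one works.
The match spans [3:7] → "'ue'".

"'ue'"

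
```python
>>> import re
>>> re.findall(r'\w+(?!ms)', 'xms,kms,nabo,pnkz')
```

The negative lookahead/lookbehind blocks any match where the forbidden context is present.
Matches: at [0:3] → 'xms'; at [4:7] → 'kms'; at [8:12] → 'nabo'; at [13:17] → 'pnkz'.
Since nothing is captured, `findall` lists the 4 matched substrings directly.

['xms', 'kms', 'nabo', 'pnkz']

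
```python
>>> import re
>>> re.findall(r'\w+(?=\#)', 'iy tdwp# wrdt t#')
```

The lookaround is zero-width — it requires the adjacent text to match without consuming it, so the asserted text isn't part of the match.
Walking the string: at [3:7] → 'tdwp'; at [14:15] → 't'.
`findall` yields the raw match text (2 of them) because the pattern has no groups.

['tdwp', 't']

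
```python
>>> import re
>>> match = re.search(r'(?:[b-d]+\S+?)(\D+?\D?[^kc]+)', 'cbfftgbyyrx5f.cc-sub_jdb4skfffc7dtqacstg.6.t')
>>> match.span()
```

Pattern: one or more of a character in [b-d], then one or more of a non-whitespace character (lazy) (non-capturing group); then one or more of a non-digit (lazy), then optionally a non-digit, then one or more of any character except [kc] (captured).
`re.search` tries every starting position until one works.
The match spans [0:14] → 'cbfftgbyyrx5f.'.
Captured: group 1 = 'ftgbyyrx5f.'.

(0, 14)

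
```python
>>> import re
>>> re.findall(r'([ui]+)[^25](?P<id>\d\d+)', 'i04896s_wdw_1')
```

[('i', '4896')]

The pattern matches one or more of one of [ui] (captured); then any character except [25]; then a digit, then one or more of a digit (captured as 'id').
Walking the string: at [0:6] match 'i04896', groups = ('i', '4896').
2 groups means the one result is a tuple of 2 captured strings — 1 here.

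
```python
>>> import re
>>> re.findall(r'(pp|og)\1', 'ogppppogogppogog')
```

A backreference is literal: `\1` must see the identical characters the first group matched.
Because there's exactly one group, `findall` drops the full match and keeps group 1 from each hit.

['pp', 'og', 'og']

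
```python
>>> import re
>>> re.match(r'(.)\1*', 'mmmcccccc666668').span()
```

(0, 3)

`re.match` only tries the pattern at the start of the string.
The match spans [0:3] → 'mmm'.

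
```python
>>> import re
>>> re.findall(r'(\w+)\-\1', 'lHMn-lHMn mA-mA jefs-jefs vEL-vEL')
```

After group 1 captures some text, `\1` only succeeds where that same text appears again.
`findall` collects group 1 from each match (4 total).

['lHMn', 'mA', 'jefs', 'vEL']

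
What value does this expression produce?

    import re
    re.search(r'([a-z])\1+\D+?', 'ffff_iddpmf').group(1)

'f'

After group 1 captures some text, `\1` only succeeds where that same text appears again.
`re.search` scans for the first position where the pattern succeeds.
The match spans [0:5] → 'ffff_'.
Captured: group 1 = 'f'.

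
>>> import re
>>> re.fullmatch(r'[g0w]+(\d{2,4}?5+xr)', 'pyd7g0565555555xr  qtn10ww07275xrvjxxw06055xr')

None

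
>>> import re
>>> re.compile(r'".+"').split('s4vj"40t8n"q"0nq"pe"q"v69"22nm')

Each match becomes a cut point; 2 segments remain.

['s4vj', '22nm']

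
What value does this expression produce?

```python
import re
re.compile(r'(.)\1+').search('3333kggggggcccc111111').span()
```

After group 1 captures some text, `\1` only succeeds where that same text appears again.
Unlike `match`, `search` isn't anchored — it looks for the pattern anywhere in the string.
The match spans [0:4] → '3333'.
Captured: group 1 = '3'.

(0, 4)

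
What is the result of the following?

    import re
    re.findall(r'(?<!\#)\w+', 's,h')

['s', 'h']

`(?!…)`/`(?<!…)` only lets a position through if the neighbouring text does NOT match; no characters are consumed.
With no groups in the pattern, `findall` gives back each whole match — 2 here.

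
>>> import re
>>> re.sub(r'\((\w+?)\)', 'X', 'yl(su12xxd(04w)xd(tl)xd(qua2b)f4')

`sub` substitutes 'X' at each match site.

'yl(su12xxdXxdXxdXf4'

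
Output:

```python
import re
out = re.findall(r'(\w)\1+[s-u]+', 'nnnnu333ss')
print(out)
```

['n', '3']

After group 1 captures some text, `\1` only succeeds where that same text appears again.
Because there's exactly one group, `findall` drops the full match and keeps group 1 from each hit.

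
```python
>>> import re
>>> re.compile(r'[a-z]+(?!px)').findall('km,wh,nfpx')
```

The negative lookaround is zero-width — it rules out positions where the adjacent text would match, without consuming anything.
`findall` yields the raw match text (3 of them) because the pattern has no groups.

['km', 'wh', 'nfpx']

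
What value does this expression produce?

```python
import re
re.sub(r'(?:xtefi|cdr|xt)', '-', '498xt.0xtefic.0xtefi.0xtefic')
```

Alternation tries branches left to right and keeps the first one that lets the overall match succeed at that position.
Matches: at [3:5] → 'xt'; at [7:12] → 'xtefi'; at [15:20] → 'xtefi'; at [22:27] → 'xtefi'.
Each match is replaced by '-'.

'498-.0-c.0-.0-c'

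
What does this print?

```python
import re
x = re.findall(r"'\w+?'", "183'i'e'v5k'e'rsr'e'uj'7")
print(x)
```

Since nothing is captured, `findall` lists the 4 matched substrings directly.

["'i'", "'v5k'", "'rsr'", "'uj'"]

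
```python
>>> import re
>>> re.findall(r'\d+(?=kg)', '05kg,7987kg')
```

['05', '7987']

Lookahead/lookbehind check context without consuming it, so the matched span excludes the asserted characters.
`findall` yields the raw match text (2 of them) because the pattern has no groups.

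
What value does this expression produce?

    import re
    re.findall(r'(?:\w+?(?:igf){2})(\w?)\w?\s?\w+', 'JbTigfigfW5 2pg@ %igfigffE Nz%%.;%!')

['W']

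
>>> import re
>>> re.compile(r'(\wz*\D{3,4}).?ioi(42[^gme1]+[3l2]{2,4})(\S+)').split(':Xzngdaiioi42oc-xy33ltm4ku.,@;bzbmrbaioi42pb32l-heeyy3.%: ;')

[':', 'Xzngda', '42oc-xy33l', 'tm4ku.,@;bzbmrbaioi42pb32l-heeyy3.%:', ' ;']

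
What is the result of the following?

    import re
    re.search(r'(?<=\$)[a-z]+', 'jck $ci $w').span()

(5, 7)

The positive lookaround only admits positions where the adjacent text matches; those characters stay outside the span.
`re.search` scans for the first position where the pattern succeeds.
The match spans [5:7] → 'ci'.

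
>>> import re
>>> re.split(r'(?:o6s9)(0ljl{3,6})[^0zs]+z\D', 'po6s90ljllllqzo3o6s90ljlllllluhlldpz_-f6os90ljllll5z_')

The group in the pattern means `split` returns the separators' captures alongside the pieces.

['p', '0ljllll', '3', '0ljllllll', '-f6os90ljllll5z_']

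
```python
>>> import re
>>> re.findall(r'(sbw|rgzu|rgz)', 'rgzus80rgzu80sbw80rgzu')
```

['rgzu', 'rgzu', 'sbw', 'rgzu']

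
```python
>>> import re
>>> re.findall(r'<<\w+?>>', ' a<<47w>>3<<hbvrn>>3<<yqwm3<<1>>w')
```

Matches: at [2:9] → '<<47w>>'; at [10:19] → '<<hbvrn>>'; at [27:32] → '<<1>>'.
No capturing groups, so `findall` returns the 3 full match strings.

['<<47w>>', '<<hbvrn>>', '<<1>>']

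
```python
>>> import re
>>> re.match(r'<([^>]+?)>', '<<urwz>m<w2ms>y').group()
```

`match` is anchored at position 0; if the pattern doesn't fit there, it returns None.
The match spans [0:7] → '<<urwz>'.
Captured: group 1 = '<urwz'.

'<<urwz>'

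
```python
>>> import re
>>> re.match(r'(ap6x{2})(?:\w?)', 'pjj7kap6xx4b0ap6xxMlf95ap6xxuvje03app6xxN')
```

None

`re.match` won't scan ahead — the pattern has to work from the very first character.
Here the string doesn't start with a match, so the call returns None.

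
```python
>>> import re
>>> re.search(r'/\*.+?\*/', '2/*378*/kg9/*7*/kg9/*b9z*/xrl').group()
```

'/*378*/'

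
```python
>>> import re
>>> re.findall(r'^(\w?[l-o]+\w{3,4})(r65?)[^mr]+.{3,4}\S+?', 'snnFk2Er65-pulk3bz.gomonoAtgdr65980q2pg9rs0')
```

This matches anchored at the start of the string; then optionally a word character, then one or more of a character in [l-o], then 3 to 4 of a word character (captured); then the literal 'r6', then optionally a literal '5' (captured); then one or more of any character except [mr], then 3 to 4 of any character; then one or more of a non-whitespace character (lazy).
Multiple groups make `findall` return tuples — one 2-tuple for the one match.

[('snnFk2E', 'r65')]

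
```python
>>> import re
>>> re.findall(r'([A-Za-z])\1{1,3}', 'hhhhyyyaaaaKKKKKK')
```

`\1` has to match the exact text group 1 already captured.
One capturing group, so `findall` returns just the captured substring from each match — 5 in all.

['h', 'y', 'a', 'K', 'K']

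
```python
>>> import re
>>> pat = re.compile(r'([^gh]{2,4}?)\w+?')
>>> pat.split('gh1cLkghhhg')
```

['gh', '1c', 'kghhhg']

Pattern: 2 to 4 of any character except [gh] (lazy) (captured); then one or more of a word character (lazy).
Matches to split on: at [2:5] → '1cL'.
With a capturing group present, the delimiter's captured portion is kept in the result list.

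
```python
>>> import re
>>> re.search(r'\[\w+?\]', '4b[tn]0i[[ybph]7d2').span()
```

The match spans [2:6] → '[tn]'.

(2, 6)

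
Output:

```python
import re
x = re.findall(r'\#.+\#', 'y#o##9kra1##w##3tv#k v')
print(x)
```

Since nothing is captured, `findall` lists the 1 matched substring directly.

['#o##9kra1##w##3tv#']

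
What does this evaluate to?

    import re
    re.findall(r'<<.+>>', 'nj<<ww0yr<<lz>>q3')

['<<ww0yr<<lz>>']

No capturing groups, so `findall` returns the 1 full match string.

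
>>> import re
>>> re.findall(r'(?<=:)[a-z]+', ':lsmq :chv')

['lsmq', 'chv']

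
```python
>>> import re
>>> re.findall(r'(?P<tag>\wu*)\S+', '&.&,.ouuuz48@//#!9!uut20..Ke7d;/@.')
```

['ouuu']

This matches a word character, then zero or more of the literal 'u' (captured as 'tag'); then one or more of a non-whitespace character.
Walking the string: at [5:34] match 'ouuuz48@//#!9!uut20..Ke7d;/@.', group 1 = 'ouuu'.
With a single group, `findall` returns only what that group captured — 1 item.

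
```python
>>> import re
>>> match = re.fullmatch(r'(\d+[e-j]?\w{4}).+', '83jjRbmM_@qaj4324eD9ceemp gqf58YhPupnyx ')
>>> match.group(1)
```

'83jjRbm'

This matches one or more of a digit, then optionally a character in [e-j], then exactly 4 of a word character (captured); then one or more of any character.
For `fullmatch`, every character of the input must be accounted for by the pattern.
The match spans [0:40] → '83jjRbmM_@qaj4324eD9ceemp gqf58YhPupnyx '.
Captured: group 1 = '83jjRbm'.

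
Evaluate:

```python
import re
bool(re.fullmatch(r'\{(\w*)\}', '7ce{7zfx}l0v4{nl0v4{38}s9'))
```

`fullmatch` succeeds only if the pattern covers the string from start to end.
Here the pattern can't cover the whole string, so the call returns None, and `bool(None)` is False.

False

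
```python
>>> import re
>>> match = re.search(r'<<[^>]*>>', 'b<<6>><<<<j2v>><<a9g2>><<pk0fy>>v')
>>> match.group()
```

'<<6>>'

`re.search` scans for the first position where the pattern succeeds.
The match spans [1:6] → '<<6>>'.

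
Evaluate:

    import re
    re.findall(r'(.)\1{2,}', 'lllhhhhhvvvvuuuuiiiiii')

`\1` is not a pattern — it's the concrete string captured by group 1, re-applied verbatim.
Matches: at [0:3] match 'lll', group 1 = 'l'; at [3:8] match 'hhhhh', group 1 = 'h'; at [8:12] match 'vvvv', group 1 = 'v'; at [12:16] match 'uuuu', group 1 = 'u'; at [16:22] match 'iiiiii', group 1 = 'i'.
Because there's exactly one group, `findall` drops the full match and keeps group 1 from each hit.

['l', 'h', 'v', 'u', 'i']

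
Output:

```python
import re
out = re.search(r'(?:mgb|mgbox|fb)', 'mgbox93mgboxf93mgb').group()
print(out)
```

mgb

Alternation tries branches left to right and keeps the first one that lets the overall match succeed at that position.
The match spans [0:3] → 'mgb'.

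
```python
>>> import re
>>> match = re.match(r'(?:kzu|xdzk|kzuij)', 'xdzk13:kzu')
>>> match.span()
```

(0, 4)

`match` is anchored at position 0; if the pattern doesn't fit there, it returns None.
The match spans [0:4] → 'xdzk'.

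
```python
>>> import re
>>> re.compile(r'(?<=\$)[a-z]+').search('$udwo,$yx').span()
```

(1, 5)

The lookaround is zero-width — it requires the adjacent text to match without consuming it, so the asserted text isn't part of the match.
`re.search` tries every starting position until one works.
The match spans [1:5] → 'udwo'.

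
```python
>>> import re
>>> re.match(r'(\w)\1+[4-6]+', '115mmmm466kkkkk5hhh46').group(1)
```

'1'

`\1` has to match the exact text group 1 already captured.
With `match`, the pattern is implicitly anchored at the beginning.
The match spans [0:3] → '115'.
Captured: group 1 = '1'.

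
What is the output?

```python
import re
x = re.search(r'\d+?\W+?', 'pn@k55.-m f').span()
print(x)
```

(4, 7)

This matches one or more of a digit (lazy); then one or more of a non-word character (lazy).
A `+?`/`*?`/`{m,n}?` starts at its minimum and grows only as far as needed for what follows to match.
`search` walks the string left to right and returns the first match it finds.
The match spans [4:7] → '55.'.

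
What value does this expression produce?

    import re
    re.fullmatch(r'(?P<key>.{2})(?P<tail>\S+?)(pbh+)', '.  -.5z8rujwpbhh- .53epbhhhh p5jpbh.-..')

None

This matches exactly 2 of any character (captured as 'key'); then one or more of a non-whitespace character (lazy) (captured as 'tail'); then the literal 'pb', then one or more of the literal 'h' (captured).
`fullmatch` succeeds only if the pattern covers the string from start to end.
Here the string isn't matched end-to-end, so the call returns None.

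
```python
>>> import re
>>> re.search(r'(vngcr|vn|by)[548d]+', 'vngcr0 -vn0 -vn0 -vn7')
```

`search` walks the string left to right and returns the first match it finds.
Here no position works, so the call returns None.

None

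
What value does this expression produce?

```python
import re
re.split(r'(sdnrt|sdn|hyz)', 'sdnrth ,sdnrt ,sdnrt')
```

`|` is ordered: at each position the engine commits to the first alternative that works.
The group in the pattern means `split` returns the separators' captures alongside the pieces.

['', 'sdnrt', 'h ,', 'sdnrt', ' ,', 'sdnrt', '']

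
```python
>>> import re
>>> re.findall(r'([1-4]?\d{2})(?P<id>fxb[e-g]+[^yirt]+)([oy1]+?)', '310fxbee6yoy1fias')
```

Pattern: optionally a character in [1-4], then exactly 2 of a digit (captured); then the literal 'fxb', then one or more of a character in [e-g], then one or more of any character except [yirt] (captured as 'id'); then one or more of one of [oy1] (lazy) (captured).
Scanning left to right: at [0:10] match '310fxbee6y', groups = ('310', 'fxbee6', 'y').
`findall` packs the 3 group values into a tuple for every match.

[('310', 'fxbee6', 'y')]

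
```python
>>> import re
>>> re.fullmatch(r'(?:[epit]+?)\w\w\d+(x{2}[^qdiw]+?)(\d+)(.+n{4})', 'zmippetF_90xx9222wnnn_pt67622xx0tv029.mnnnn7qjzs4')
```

`fullmatch` succeeds only if the pattern covers the string from start to end.
Here there's no way to consume every character, so the call returns None.

None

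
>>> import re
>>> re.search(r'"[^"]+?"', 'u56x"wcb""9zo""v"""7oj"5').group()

The match spans [4:9] → '"wcb"'.

'"wcb"'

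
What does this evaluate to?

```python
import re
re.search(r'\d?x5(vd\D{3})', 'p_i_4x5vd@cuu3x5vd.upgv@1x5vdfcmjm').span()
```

(4, 12)

The pattern matches optionally a digit, then the literal 'x5'; then the literal 'vd', then exactly 3 of a non-digit (captured).
`re.search` tries every starting position until one works.
The match spans [4:12] → '4x5vd@cu'.
Captured: group 1 = 'vd@cu'.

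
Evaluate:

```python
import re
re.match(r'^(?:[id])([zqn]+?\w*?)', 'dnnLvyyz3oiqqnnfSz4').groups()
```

('n',)

The match spans [0:2] → 'dn'.
Captured: group 1 = 'n'.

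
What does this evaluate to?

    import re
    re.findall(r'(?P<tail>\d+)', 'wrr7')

`findall` collects group 1 from the one match (1 total).

['7']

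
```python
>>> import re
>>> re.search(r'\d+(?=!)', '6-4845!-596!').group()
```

'4845'

The `(?=…)`/`(?<=…)` assertion just peeks at neighbouring text; it doesn't advance the match position.
The match spans [2:6] → '4845'.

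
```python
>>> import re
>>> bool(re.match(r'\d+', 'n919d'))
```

The pattern matches one or more of a digit.
`match` is anchored at position 0; if the pattern doesn't fit there, it returns None.
Here the string doesn't start with a match, so the call returns None, and `bool(None)` is False.

False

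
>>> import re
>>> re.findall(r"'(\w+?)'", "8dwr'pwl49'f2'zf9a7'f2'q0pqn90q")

Scanning left to right: at [4:11] match "'pwl49'", group 1 = 'pwl49'; at [13:20] match "'zf9a7'", group 1 = 'zf9a7'.
One capturing group, so `findall` returns just the captured substring from each match — 2 in all.

['pwl49', 'zf9a7']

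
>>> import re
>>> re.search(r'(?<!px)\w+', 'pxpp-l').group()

'pxpp'

The negative lookahead/lookbehind blocks any match where the forbidden context is present.
`re.search` scans for the first position where the pattern succeeds.
The match spans [0:4] → 'pxpp'.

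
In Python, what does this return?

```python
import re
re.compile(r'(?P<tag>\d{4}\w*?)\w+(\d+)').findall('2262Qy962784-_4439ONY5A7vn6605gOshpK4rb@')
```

[('2262', '4'), ('4439', '4')]

Pattern: exactly 4 of a digit, then zero or more of a word character (lazy) (captured as 'tag'); then one or more of a word character; then one or more of a digit (captured).
The `?` after the quantifier makes it lazy — it takes as little as possible before letting the rest of the pattern try.
Walking the string: at [0:12] match '2262Qy962784', groups = ('2262', '4'); at [14:37] match '4439ONY5A7vn6605gOshpK4', groups = ('4439', '4').
Multiple groups make `findall` return tuples — one 2-tuple for each match.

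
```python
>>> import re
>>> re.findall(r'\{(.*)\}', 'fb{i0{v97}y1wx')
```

['i0{v97']

`findall` collects group 1 from the one match (1 total).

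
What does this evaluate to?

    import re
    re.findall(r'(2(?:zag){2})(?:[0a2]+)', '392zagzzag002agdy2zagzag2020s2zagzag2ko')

`findall` collects group 1 from each match (2 total).

['2zagzag', '2zagzag']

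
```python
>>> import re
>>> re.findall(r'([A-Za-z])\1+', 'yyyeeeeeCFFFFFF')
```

['y', 'e', 'F']

The backreference `\1` re-matches whatever the first group consumed, character for character.
Walking the string: at [0:3] match 'yyy', group 1 = 'y'; at [3:8] match 'eeeee', group 1 = 'e'; at [9:15] match 'FFFFFF', group 1 = 'F'.
With a single group, `findall` returns only what that group captured — 3 items.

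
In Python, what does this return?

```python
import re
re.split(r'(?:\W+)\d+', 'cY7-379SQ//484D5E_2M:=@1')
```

['cY7', 'SQ', 'D5E_2M', '']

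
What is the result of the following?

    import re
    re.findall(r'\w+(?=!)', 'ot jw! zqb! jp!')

Because the assertion is zero-width, the text it checks is not consumed and won't appear in the result.
Matches: at [3:5] → 'jw'; at [7:10] → 'zqb'; at [12:14] → 'jp'.
`findall` yields the raw match text (3 of them) because the pattern has no groups.

['jw', 'zqb', 'jp']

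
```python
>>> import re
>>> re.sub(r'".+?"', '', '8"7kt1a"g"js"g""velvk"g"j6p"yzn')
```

'8gggyzn'

A non-greedy quantifier consumes as few characters as it can — just enough that the remainder of the pattern still matches from where it stops; whatever follows it matches normally.
Matches: at [1:8] → '"7kt1a"'; at [9:13] → '"js"'; at [14:22] → '""velvk"'; at [23:28] → '"j6p"'.
Each match is replaced by ''.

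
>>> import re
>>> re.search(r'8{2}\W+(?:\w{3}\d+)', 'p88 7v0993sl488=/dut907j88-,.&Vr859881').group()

Pattern: exactly 2 of a literal '8', then one or more of a non-word character; then exactly 3 of a word character, then one or more of a digit (non-capturing group).
The match spans [1:10] → '88 7v0993'.

'88 7v0993'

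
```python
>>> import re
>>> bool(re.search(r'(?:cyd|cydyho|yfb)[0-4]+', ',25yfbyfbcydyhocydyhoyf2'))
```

False

Here no position works, so the call returns None, and `bool(None)` is False.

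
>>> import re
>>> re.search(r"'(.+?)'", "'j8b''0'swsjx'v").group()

"'j8b'"

The `?` after the quantifier makes it lazy — it takes as little as possible before letting the rest of the pattern try.
The match spans [0:5] → "'j8b'".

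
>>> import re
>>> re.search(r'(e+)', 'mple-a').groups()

('e',)

The match spans [3:4] → 'e'.
Captured: group 1 = 'e'.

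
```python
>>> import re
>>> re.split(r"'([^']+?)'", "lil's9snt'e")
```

['lil', 's9snt', 'e']

Because the pattern has a capturing group, `split` also inserts each captured text between the pieces.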